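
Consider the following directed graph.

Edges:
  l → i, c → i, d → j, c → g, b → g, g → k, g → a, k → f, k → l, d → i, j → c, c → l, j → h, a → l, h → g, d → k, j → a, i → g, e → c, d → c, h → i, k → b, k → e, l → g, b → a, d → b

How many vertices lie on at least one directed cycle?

8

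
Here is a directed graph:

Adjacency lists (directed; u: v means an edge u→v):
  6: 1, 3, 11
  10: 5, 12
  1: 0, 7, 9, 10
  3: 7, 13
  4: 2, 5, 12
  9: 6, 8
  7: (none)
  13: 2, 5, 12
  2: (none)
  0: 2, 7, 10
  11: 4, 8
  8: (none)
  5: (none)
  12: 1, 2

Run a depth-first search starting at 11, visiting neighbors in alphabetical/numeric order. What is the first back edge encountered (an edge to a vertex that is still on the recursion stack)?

DFS from 11 (visiting neighbors in alphabetical/numeric order); mark gray on enter, black on exit:
11 gray
  4 gray
    2 gray
    2 black
    5 gray
    5 black
    12 gray
      1 gray
        0 gray
          0→2: 2 black — skip
          7 gray
          7 black
          10 gray
            10→5: 5 black — skip
            10→12: 12 is gray → back edge
First back edge: 10 → 12.

10→12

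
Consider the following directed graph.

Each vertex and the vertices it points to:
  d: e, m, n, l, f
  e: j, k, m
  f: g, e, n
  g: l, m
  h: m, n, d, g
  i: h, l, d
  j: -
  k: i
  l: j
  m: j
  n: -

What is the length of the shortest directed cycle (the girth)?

For each vertex v, BFS finds the shortest path from v back to v.
The shortest such closed walk is i → d → e → k → i, length 4.

4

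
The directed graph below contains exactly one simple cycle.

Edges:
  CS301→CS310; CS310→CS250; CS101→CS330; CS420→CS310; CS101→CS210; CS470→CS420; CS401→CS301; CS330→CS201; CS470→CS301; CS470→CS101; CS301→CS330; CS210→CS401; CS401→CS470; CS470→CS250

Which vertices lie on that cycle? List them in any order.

CS101, CS210, CS401, CS470

DFS with gray/black marking from CS401:
CS401 gray
  CS301 gray
    CS310 gray
      CS250 gray
      CS250 black
    CS310 black
    CS330 gray
      CS201 gray
      CS201 black
    CS330 black
  CS301 black
  CS470 gray
    CS470→CS301: CS301 black — skip
    CS470→CS250: CS250 black — skip
    CS101 gray
      CS101→CS330: CS330 black — skip
      CS210 gray
        CS210→CS401: CS401 is gray → back edge
Back edge closes the cycle CS401 → CS470 → CS101 → CS210 → CS401; its vertices are {CS101, CS210, CS401, CS470}.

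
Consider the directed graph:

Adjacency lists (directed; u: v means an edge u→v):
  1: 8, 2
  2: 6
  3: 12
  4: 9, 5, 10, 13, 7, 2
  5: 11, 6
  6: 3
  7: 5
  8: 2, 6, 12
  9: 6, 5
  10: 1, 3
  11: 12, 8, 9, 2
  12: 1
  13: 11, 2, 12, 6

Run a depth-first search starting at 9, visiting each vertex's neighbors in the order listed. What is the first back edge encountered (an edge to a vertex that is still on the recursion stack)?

DFS from 9 (visiting each vertex's neighbors in the order listed); mark gray on enter, black on exit:
9 gray
  6 gray
    3 gray
      12 gray
        1 gray
          8 gray
            2 gray
              2→6: 6 is gray → back edge
First back edge: 2 → 6.

2→6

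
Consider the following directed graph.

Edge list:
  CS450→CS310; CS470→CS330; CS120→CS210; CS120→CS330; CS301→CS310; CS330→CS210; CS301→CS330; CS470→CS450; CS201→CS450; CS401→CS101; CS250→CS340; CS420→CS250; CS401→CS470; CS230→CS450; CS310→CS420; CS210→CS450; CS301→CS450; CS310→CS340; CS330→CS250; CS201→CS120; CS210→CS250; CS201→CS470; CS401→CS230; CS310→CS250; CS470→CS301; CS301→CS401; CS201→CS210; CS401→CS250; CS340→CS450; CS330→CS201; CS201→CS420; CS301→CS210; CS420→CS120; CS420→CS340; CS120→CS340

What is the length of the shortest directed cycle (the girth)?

3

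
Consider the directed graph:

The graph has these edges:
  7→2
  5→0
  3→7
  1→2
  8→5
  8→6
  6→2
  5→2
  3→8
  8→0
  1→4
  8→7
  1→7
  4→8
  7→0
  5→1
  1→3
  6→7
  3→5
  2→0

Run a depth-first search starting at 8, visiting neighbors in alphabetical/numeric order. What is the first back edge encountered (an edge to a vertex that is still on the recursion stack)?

DFS from 8 (visiting neighbors in alphabetical/numeric order); mark gray on enter, black on exit:
8 gray
  0 gray
  0 black
  5 gray
    5→0: 0 black — skip
    1 gray
      2 gray
        2→0: 0 black — skip
      2 black
      3 gray
        3→5: 5 is gray → back edge
First back edge: 3 → 5.

3→5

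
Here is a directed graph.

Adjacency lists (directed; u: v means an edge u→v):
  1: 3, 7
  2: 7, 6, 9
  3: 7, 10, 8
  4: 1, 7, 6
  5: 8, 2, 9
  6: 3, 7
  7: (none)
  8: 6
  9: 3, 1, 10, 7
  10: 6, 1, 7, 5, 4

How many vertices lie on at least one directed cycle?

9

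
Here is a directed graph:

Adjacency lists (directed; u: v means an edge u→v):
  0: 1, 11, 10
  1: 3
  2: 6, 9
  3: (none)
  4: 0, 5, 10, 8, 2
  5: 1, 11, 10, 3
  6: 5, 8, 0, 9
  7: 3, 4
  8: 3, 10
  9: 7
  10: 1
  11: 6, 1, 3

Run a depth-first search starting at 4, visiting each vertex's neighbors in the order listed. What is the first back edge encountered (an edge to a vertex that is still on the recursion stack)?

5->11

DFS from 4 (visiting each vertex's neighbors in the order listed); mark gray on enter, black on exit:
4 gray
  0 gray
    1 gray
      3 gray
      3 black
    1 black
    11 gray
      6 gray
        5 gray
          5→1: 1 black — skip
          5→11: 11 is gray → back edge
First back edge: 5 → 11.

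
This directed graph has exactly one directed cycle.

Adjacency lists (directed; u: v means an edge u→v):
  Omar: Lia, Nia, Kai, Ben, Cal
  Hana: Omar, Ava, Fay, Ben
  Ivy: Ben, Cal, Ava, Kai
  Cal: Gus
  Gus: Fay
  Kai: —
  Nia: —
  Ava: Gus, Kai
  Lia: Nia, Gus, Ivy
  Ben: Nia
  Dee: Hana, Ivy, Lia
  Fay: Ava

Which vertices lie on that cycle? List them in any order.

Ava, Fay, Gus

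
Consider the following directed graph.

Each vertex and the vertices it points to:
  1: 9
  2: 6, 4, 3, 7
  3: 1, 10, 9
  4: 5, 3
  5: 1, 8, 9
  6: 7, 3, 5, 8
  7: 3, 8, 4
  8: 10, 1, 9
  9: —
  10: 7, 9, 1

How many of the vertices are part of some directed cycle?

A vertex is on a directed cycle iff it belongs to a strongly connected component of size ≥ 2 (or has a self-loop).
The vertices on cycles are {3, 4, 5, 7, 8, 10} — 6 in total.

6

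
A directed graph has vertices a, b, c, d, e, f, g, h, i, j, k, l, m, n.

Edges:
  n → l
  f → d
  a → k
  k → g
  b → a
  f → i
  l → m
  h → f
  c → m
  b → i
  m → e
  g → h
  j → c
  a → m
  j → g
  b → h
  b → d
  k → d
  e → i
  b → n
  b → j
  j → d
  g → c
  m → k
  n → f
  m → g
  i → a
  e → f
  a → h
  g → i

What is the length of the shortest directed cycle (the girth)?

3

For each vertex v, BFS finds the shortest path from v back to v.
The shortest such closed walk is m → g → c → m, length 3.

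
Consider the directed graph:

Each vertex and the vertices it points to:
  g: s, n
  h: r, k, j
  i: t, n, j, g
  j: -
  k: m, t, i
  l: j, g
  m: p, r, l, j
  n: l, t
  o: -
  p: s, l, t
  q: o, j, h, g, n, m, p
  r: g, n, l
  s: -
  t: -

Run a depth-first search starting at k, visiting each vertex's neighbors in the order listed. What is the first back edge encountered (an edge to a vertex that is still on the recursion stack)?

DFS from k (visiting each vertex's neighbors in the order listed); mark gray on enter, black on exit:
k gray
  m gray
    p gray
      s gray
      s black
      l gray
        j gray
        j black
        g gray
          g→s: s black — skip
          n gray
            n→l: l is gray → back edge
First back edge: n → l.

n->l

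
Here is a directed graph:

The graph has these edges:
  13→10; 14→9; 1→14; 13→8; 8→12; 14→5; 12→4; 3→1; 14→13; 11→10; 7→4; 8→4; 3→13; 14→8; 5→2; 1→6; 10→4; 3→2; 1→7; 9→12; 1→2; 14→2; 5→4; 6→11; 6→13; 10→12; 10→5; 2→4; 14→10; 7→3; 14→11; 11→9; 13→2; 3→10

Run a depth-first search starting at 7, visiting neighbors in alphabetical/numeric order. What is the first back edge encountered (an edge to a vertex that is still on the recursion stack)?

DFS from 7 (visiting neighbors in alphabetical/numeric order); mark gray on enter, black on exit:
7 gray
  3 gray
    1 gray
      2 gray
        4 gray
        4 black
      2 black
      6 gray
        11 gray
          9 gray
            12 gray
              12→4: 4 black — skip
            12 black
          9 black
          10 gray
            10→4: 4 black — skip
            5 gray
              5→2: 2 black — skip
              5→4: 4 black — skip
            5 black
            10→12: 12 black — skip
          10 black
        11 black
        13 gray
          13→2: 2 black — skip
          8 gray
            8→4: 4 black — skip
            8→12: 12 black — skip
          8 black
          13→10: 10 black — skip
        13 black
      6 black
      1→7: 7 is gray → back edge
First back edge: 1 → 7.

1->7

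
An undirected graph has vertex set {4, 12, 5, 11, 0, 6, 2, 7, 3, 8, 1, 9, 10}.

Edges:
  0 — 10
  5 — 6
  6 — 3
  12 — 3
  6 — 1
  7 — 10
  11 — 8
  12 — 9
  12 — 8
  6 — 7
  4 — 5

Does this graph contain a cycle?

No

DFS, tracking each vertex's parent; an edge to a visited non-parent vertex closes a cycle.
Start from 6:
visit 6 (parent –)
  visit 5 (parent 6)
    visit 4 (parent 5)
      4–5: parent, skip
    5–6: parent, skip
  visit 1 (parent 6)
    1–6: parent, skip
  visit 3 (parent 6)
    3–6: parent, skip
    visit 12 (parent 3)
      12–3: parent, skip
      visit 9 (parent 12)
        9–12: parent, skip
      visit 8 (parent 12)
        8–12: parent, skip
        visit 11 (parent 8)
          11–8: parent, skip
  visit 7 (parent 6)
    7–6: parent, skip
    visit 10 (parent 7)
      10–7: parent, skip
      visit 0 (parent 10)
        0–10: parent, skip
visit 2 (parent –)
No non-parent visited neighbor found — the graph is a forest.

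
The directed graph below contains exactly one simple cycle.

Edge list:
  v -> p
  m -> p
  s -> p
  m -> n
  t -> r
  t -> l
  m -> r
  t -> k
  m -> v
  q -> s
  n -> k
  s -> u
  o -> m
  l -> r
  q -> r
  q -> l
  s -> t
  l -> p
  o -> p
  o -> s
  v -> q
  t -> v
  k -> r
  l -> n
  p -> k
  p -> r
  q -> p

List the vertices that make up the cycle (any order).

DFS with gray/black marking from s:
s gray
  u gray
  u black
  t gray
    l gray
      p gray
        r gray
        r black
        k gray
          k→r: r black — skip
        k black
      p black
      l→r: r black — skip
      n gray
        n→k: k black — skip
      n black
    l black
    t→r: r black — skip
    t→k: k black — skip
    v gray
      v→p: p black — skip
      q gray
        q→s: s is gray → back edge
Back edge closes the cycle s → t → v → q → s; its vertices are {q, s, t, v}.

q, s, t, v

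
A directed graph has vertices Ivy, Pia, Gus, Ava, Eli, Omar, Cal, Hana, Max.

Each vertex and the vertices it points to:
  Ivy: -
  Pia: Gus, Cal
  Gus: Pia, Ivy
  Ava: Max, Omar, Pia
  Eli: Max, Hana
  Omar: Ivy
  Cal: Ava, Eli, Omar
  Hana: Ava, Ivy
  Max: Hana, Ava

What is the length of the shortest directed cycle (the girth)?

For each vertex v, BFS finds the shortest path from v back to v.
The shortest such closed walk is Pia → Gus → Pia, length 2.

2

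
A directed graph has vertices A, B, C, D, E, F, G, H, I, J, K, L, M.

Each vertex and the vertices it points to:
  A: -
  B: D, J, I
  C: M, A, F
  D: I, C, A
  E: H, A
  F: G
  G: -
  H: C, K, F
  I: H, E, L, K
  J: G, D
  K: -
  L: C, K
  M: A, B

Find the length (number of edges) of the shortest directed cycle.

For each vertex v, BFS finds the shortest path from v back to v.
The shortest such closed walk is B → D → C → M → B, length 4.

4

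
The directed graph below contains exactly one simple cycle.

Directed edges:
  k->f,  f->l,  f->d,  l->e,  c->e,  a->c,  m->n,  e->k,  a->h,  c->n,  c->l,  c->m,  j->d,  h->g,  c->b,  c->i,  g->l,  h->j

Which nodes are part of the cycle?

e, f, k, l

DFS with gray/black marking from e:
e gray
  k gray
    f gray
      d gray
      d black
      l gray
        l→e: e is gray → back edge
Back edge closes the cycle e → k → f → l → e; its vertices are {e, f, k, l}.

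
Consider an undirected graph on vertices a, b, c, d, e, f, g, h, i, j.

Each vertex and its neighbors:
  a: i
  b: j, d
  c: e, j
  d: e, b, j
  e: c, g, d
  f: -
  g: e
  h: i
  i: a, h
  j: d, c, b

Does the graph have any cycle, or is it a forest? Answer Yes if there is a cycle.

DFS, tracking each vertex's parent; an edge to a visited non-parent vertex closes a cycle.
Start from a:
visit a (parent –)
  visit i (parent a)
    i–a: parent, skip
    visit h (parent i)
      h–i: parent, skip
visit b (parent –)
  visit j (parent b)
    visit d (parent j)
      visit e (parent d)
        visit c (parent e)
          c–e: parent, skip
          c–j: j visited and ≠ parent → cycle
Cycle: j – d – e – c – j.

Yes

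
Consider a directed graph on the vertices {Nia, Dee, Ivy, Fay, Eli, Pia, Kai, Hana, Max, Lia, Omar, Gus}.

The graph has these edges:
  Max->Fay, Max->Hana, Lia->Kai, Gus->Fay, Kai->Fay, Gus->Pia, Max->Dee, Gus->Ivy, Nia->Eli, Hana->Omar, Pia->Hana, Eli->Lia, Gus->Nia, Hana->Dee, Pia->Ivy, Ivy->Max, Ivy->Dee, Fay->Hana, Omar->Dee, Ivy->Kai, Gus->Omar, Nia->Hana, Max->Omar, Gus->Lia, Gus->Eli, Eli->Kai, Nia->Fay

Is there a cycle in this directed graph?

DFS with white/gray/black marking, starting from Nia:
Nia gray
  Hana gray
    Dee gray
    Dee black
    Omar gray
      Omar→Dee: Dee black — skip
    Omar black
  Hana black
  Eli gray
    Lia gray
      Kai gray
        Fay gray
          Fay→Hana: Hana black — skip
        Fay black
      Kai black
    Lia black
    Eli→Kai: Kai black — skip
  Eli black
  Nia→Fay: Fay black — skip
Nia black
Ivy gray
  Ivy→Dee: Dee black — skip
  Ivy→Kai: Kai black — skip
  Max gray
    Max→Hana: Hana black — skip
    Max→Dee: Dee black — skip
    Max→Omar: Omar black — skip
    Max→Fay: Fay black — skip
  Max black
Ivy black
Pia gray
  Pia→Hana: Hana black — skip
  Pia→Ivy: Ivy black — skip
Pia black
Gus gray
  Gus→Eli: Eli black — skip
  Gus→Lia: Lia black — skip
  Gus→Pia: Pia black — skip
  Gus→Omar: Omar black — skip
  Gus→Nia: Nia black — skip
  Gus→Fay: Fay black — skip
  Gus→Ivy: Ivy black — skip
Gus black
Every edge goes to a white or black vertex — no back edge, so the graph is acyclic.

No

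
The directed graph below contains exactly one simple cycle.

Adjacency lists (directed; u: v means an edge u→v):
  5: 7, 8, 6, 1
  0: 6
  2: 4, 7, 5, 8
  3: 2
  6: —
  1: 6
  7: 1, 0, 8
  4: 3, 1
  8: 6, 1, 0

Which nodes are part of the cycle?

2, 3, 4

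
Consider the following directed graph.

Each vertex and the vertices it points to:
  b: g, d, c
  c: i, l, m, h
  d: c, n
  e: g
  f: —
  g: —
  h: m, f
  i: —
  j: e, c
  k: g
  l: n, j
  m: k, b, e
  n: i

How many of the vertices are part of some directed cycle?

7

A vertex is on a directed cycle iff it belongs to a strongly connected component of size ≥ 2 (or has a self-loop).
The vertices on cycles are {b, c, d, h, j, l, m} — 7 in total.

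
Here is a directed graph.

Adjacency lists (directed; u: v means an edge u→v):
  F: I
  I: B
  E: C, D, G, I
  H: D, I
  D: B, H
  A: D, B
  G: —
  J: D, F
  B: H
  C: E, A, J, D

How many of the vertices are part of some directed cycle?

6

A vertex is on a directed cycle iff it belongs to a strongly connected component of size ≥ 2 (or has a self-loop).
The vertices on cycles are {B, C, D, E, H, I} — 6 in total.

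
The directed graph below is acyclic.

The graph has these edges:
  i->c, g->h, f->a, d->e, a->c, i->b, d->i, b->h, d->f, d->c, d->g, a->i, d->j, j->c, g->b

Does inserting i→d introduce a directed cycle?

Yes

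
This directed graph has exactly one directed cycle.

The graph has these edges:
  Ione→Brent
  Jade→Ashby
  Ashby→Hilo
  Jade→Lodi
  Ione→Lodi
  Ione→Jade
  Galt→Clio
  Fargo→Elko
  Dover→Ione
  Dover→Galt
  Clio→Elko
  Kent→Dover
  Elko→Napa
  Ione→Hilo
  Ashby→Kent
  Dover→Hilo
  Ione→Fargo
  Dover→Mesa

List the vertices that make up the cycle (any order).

DFS with gray/black marking from Dover:
Dover gray
  Ione gray
    Hilo gray
    Hilo black
    Jade gray
      Ashby gray
        Ashby→Hilo: Hilo black — skip
        Kent gray
          Kent→Dover: Dover is gray → back edge
Back edge closes the cycle Dover → Ione → Jade → Ashby → Kent → Dover; its vertices are {Ione, Jade, Kent, Ashby, Dover}.

Ione, Jade, Kent, Ashby, Dover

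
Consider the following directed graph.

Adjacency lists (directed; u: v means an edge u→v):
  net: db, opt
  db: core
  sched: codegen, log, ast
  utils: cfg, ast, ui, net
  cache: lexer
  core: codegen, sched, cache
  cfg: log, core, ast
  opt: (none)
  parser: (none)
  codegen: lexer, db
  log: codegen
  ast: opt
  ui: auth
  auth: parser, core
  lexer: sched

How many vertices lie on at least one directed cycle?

A vertex is on a directed cycle iff it belongs to a strongly connected component of size ≥ 2 (or has a self-loop).
The vertices on cycles are {db, log, core, cache, lexer, sched, codegen} — 7 in total.

7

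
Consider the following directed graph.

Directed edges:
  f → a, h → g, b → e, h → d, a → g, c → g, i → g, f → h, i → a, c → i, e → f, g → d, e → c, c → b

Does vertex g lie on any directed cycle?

No

g lies on a cycle iff there is a path from g back to itself.
Exploring from g, it never reaches itself; equivalently, its strongly connected component is a singleton.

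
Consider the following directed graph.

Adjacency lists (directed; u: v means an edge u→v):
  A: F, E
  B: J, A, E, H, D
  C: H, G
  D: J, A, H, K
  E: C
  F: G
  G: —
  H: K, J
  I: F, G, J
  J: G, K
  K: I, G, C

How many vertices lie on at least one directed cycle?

5

A vertex is on a directed cycle iff it belongs to a strongly connected component of size ≥ 2 (or has a self-loop).
The vertices on cycles are {C, H, I, J, K} — 5 in total.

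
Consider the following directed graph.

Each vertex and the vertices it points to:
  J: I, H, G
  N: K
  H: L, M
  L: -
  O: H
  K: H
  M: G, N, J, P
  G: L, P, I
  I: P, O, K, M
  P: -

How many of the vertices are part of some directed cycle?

A vertex is on a directed cycle iff it belongs to a strongly connected component of size ≥ 2 (or has a self-loop).
The vertices on cycles are {G, H, I, J, K, M, N, O} — 8 in total.

8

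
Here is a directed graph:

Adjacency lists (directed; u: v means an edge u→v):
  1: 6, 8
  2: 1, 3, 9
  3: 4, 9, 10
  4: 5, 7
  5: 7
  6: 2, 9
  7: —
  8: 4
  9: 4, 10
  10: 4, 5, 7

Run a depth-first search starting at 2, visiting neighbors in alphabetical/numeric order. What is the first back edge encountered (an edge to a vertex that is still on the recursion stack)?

DFS from 2 (visiting neighbors in alphabetical/numeric order); mark gray on enter, black on exit:
2 gray
  1 gray
    6 gray
      6→2: 2 is gray → back edge
First back edge: 6 → 2.

6→2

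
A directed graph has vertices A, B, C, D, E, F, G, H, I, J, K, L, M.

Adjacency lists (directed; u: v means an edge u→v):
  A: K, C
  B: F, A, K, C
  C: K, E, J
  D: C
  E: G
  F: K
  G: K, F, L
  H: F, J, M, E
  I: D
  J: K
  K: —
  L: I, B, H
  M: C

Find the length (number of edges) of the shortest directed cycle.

4

For each vertex v, BFS finds the shortest path from v back to v.
The shortest such closed walk is L → H → E → G → L, length 4.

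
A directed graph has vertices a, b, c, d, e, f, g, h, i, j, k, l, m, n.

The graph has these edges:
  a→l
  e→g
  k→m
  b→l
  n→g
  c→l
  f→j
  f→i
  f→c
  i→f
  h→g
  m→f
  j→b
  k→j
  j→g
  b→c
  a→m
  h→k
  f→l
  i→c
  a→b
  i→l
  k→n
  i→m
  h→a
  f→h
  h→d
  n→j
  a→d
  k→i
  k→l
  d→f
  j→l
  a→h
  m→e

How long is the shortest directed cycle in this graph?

For each vertex v, BFS finds the shortest path from v back to v.
The shortest such closed walk is h → a → h, length 2.

2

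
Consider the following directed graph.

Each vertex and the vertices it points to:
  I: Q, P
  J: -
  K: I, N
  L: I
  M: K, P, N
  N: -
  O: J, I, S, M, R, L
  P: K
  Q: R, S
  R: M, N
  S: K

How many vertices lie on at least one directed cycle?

A vertex is on a directed cycle iff it belongs to a strongly connected component of size ≥ 2 (or has a self-loop).
The vertices on cycles are {I, K, M, P, Q, R, S} — 7 in total.

7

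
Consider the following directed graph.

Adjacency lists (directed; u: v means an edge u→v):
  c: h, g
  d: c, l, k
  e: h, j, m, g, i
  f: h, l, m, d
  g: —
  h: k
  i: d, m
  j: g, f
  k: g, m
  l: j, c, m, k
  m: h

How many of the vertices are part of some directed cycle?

A vertex is on a directed cycle iff it belongs to a strongly connected component of size ≥ 2 (or has a self-loop).
The vertices on cycles are {d, f, h, j, k, l, m} — 7 in total.

7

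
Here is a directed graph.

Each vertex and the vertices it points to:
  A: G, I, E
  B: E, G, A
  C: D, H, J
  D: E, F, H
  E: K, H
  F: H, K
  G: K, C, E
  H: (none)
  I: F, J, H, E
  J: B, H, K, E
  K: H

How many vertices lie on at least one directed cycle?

6

A vertex is on a directed cycle iff it belongs to a strongly connected component of size ≥ 2 (or has a self-loop).
The vertices on cycles are {A, B, C, G, I, J} — 6 in total.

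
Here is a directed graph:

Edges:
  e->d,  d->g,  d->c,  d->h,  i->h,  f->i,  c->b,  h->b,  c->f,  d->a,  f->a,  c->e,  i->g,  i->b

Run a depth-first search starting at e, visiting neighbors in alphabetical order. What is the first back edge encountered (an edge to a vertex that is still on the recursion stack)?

DFS from e (visiting neighbors in alphabetical order); mark gray on enter, black on exit:
e gray
  d gray
    a gray
    a black
    c gray
      b gray
      b black
      c→e: e is gray → back edge
First back edge: c → e.

c→e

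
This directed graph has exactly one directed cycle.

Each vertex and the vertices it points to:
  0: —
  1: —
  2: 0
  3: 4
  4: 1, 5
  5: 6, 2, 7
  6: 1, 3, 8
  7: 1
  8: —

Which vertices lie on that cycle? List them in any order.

DFS with gray/black marking from 5:
5 gray
  6 gray
    1 gray
    1 black
    3 gray
      4 gray
        4→1: 1 black — skip
        4→5: 5 is gray → back edge
Back edge closes the cycle 5 → 6 → 3 → 4 → 5; its vertices are {3, 4, 5, 6}.

3, 4, 5, 6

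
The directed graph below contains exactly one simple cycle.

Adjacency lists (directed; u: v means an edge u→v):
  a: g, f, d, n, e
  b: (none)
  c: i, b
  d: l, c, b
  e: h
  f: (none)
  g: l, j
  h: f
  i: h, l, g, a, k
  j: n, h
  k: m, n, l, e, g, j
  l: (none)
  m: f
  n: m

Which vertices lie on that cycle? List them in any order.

DFS with gray/black marking from c:
c gray
  i gray
    h gray
      f gray
      f black
    h black
    l gray
    l black
    g gray
      g→l: l black — skip
      j gray
        n gray
          m gray
            m→f: f black — skip
          m black
        n black
        j→h: h black — skip
      j black
    g black
    a gray
      a→g: g black — skip
      a→f: f black — skip
      d gray
        d→l: l black — skip
        d→c: c is gray → back edge
Back edge closes the cycle c → i → a → d → c; its vertices are {a, c, d, i}.

a, c, d, i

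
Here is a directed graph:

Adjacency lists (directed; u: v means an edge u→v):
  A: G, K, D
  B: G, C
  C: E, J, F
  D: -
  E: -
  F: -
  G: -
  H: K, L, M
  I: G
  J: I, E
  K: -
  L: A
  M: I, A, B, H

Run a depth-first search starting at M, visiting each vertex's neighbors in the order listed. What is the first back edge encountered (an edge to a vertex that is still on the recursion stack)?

H->M

DFS from M (visiting each vertex's neighbors in the order listed); mark gray on enter, black on exit:
M gray
  I gray
    G gray
    G black
  I black
  A gray
    A→G: G black — skip
    K gray
    K black
    D gray
    D black
  A black
  B gray
    B→G: G black — skip
    C gray
      E gray
      E black
      J gray
        J→I: I black — skip
        J→E: E black — skip
      J black
      F gray
      F black
    C black
  B black
  H gray
    H→K: K black — skip
    L gray
      L→A: A black — skip
    L black
    H→M: M is gray → back edge
First back edge: H → M.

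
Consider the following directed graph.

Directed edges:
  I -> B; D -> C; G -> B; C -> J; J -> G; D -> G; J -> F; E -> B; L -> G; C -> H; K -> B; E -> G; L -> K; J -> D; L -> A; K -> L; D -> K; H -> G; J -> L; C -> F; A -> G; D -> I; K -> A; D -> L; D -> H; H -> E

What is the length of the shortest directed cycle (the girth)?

For each vertex v, BFS finds the shortest path from v back to v.
The shortest such closed walk is K → L → K, length 2.

2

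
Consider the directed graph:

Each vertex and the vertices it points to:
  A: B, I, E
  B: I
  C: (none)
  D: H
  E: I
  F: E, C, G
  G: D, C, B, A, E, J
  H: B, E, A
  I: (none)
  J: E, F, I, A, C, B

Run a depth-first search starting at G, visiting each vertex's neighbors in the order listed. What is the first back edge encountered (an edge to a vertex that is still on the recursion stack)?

DFS from G (visiting each vertex's neighbors in the order listed); mark gray on enter, black on exit:
G gray
  D gray
    H gray
      B gray
        I gray
        I black
      B black
      E gray
        E→I: I black — skip
      E black
      A gray
        A→B: B black — skip
        A→I: I black — skip
        A→E: E black — skip
      A black
    H black
  D black
  C gray
  C black
  G→B: B black — skip
  G→A: A black — skip
  G→E: E black — skip
  J gray
    J→E: E black — skip
    F gray
      F→E: E black — skip
      F→C: C black — skip
      F→G: G is gray → back edge
First back edge: F → G.

F->G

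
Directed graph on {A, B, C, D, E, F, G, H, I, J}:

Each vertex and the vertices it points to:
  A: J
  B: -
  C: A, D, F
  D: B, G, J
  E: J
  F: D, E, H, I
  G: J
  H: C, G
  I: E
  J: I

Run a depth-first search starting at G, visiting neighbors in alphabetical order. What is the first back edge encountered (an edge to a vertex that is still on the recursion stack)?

E→J

DFS from G (visiting neighbors in alphabetical order); mark gray on enter, black on exit:
G gray
  J gray
    I gray
      E gray
        E→J: J is gray → back edge
First back edge: E → J.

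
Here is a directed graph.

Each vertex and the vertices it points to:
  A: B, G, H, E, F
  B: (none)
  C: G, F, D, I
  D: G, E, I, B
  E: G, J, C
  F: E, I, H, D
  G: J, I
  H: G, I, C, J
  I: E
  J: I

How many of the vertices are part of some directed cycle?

A vertex is on a directed cycle iff it belongs to a strongly connected component of size ≥ 2 (or has a self-loop).
The vertices on cycles are {C, D, E, F, G, H, I, J} — 8 in total.

8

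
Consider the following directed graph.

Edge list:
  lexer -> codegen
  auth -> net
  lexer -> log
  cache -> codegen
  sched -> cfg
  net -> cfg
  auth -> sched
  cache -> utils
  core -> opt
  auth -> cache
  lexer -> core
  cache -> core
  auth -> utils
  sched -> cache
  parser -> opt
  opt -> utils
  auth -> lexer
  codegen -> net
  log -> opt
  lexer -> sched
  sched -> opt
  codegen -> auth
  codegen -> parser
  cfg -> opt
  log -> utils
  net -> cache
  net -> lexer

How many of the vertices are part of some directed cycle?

6

A vertex is on a directed cycle iff it belongs to a strongly connected component of size ≥ 2 (or has a self-loop).
The vertices on cycles are {net, auth, cache, lexer, sched, codegen} — 6 in total.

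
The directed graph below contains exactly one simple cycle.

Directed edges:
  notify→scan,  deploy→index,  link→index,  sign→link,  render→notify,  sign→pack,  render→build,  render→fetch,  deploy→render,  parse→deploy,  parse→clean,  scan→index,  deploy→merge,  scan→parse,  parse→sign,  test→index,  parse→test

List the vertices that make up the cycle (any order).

scan, parse, deploy, notify, render

DFS with gray/black marking from parse:
parse gray
  sign gray
    pack gray
    pack black
    link gray
      index gray
      index black
    link black
  sign black
  deploy gray
    deploy→index: index black — skip
    merge gray
    merge black
    render gray
      notify gray
        scan gray
          scan→index: index black — skip
          scan→parse: parse is gray → back edge
Back edge closes the cycle parse → deploy → render → notify → scan → parse; its vertices are {scan, parse, deploy, notify, render}.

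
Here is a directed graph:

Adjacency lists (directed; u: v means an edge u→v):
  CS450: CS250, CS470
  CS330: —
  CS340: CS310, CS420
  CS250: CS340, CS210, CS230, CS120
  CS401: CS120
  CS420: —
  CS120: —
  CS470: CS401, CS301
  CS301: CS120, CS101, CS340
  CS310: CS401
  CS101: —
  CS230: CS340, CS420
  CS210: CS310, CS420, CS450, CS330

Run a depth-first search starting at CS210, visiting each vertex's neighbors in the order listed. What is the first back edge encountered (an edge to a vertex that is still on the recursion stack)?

DFS from CS210 (visiting each vertex's neighbors in the order listed); mark gray on enter, black on exit:
CS210 gray
  CS310 gray
    CS401 gray
      CS120 gray
      CS120 black
    CS401 black
  CS310 black
  CS420 gray
  CS420 black
  CS450 gray
    CS250 gray
      CS340 gray
        CS340→CS310: CS310 black — skip
        CS340→CS420: CS420 black — skip
      CS340 black
      CS250→CS210: CS210 is gray → back edge
First back edge: CS250 → CS210.

CS250→CS210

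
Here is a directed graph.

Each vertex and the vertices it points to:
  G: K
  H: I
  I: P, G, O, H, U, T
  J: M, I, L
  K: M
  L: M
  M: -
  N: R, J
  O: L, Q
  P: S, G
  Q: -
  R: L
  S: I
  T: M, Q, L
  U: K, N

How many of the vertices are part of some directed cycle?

7

A vertex is on a directed cycle iff it belongs to a strongly connected component of size ≥ 2 (or has a self-loop).
The vertices on cycles are {H, I, J, N, P, S, U} — 7 in total.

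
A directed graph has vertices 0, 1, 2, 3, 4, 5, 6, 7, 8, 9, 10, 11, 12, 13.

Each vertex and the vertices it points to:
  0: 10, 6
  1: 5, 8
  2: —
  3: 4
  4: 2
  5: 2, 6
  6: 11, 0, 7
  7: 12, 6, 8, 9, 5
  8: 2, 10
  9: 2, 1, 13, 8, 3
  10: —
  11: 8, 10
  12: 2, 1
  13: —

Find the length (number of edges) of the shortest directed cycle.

For each vertex v, BFS finds the shortest path from v back to v.
The shortest such closed walk is 6 → 7 → 6, length 2.

2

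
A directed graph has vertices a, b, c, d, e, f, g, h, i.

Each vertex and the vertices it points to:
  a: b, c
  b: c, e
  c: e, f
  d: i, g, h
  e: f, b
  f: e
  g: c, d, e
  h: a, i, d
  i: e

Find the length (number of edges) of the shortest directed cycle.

For each vertex v, BFS finds the shortest path from v back to v.
The shortest such closed walk is d → g → d, length 2.

2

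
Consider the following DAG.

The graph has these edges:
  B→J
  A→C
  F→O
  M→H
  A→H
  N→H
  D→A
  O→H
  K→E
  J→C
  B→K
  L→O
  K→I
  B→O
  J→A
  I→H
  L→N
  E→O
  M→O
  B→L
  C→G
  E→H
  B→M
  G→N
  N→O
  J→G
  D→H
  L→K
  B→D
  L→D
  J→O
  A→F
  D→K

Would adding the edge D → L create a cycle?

Adding D→L creates a cycle iff L can already reach D.
Path from L: L → D.
So L → … → D → L is a cycle.

Yes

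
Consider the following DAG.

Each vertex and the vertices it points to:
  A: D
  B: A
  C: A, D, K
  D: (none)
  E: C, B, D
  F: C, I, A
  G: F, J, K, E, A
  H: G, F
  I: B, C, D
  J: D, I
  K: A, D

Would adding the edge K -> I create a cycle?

Adding K→I creates a cycle iff I can already reach K.
Path from I: I → C → K.
So I → … → K → I is a cycle.

Yes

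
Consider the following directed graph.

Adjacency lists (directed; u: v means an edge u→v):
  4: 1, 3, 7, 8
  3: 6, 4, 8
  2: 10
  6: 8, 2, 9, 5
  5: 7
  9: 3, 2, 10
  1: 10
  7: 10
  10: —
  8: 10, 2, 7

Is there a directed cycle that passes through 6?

6 is on a cycle iff 6 can reach itself via ≥1 edge.
6 → 9 → 3 → 6 — yes.

Yes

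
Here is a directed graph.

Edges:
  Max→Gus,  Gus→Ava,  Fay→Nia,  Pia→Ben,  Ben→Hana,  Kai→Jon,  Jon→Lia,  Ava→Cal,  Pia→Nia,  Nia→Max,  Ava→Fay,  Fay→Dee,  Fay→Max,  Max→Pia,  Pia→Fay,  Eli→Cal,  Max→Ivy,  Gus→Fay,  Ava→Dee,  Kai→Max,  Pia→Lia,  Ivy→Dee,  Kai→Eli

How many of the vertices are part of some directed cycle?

6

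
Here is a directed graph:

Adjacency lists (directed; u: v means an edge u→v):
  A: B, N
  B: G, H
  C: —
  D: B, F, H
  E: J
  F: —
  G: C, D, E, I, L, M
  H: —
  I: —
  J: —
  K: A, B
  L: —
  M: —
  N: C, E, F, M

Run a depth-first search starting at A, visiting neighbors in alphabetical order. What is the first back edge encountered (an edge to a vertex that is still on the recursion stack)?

D->B

DFS from A (visiting neighbors in alphabetical order); mark gray on enter, black on exit:
A gray
  B gray
    G gray
      C gray
      C black
      D gray
        D→B: B is gray → back edge
First back edge: D → B.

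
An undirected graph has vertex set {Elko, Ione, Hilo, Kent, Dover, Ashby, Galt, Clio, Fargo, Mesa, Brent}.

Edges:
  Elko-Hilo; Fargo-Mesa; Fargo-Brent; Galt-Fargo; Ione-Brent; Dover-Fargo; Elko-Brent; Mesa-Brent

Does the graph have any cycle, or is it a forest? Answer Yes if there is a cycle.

DFS, tracking each vertex's parent; an edge to a visited non-parent vertex closes a cycle.
Start from Mesa:
visit Mesa (parent –)
  visit Fargo (parent Mesa)
    Fargo–Mesa: parent, skip
    visit Galt (parent Fargo)
      Galt–Fargo: parent, skip
    visit Dover (parent Fargo)
      Dover–Fargo: parent, skip
    visit Brent (parent Fargo)
      Brent–Mesa: Mesa visited and ≠ parent → cycle
Cycle: Mesa – Fargo – Brent – Mesa.

Yes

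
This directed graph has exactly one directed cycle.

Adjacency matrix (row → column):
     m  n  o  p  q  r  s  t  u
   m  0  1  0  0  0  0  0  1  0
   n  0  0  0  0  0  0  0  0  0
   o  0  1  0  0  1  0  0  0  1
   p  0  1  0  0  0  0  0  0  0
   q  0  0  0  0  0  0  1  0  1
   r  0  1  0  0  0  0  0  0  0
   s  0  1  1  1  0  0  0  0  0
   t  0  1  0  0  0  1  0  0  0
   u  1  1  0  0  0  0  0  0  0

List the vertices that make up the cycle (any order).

o, q, s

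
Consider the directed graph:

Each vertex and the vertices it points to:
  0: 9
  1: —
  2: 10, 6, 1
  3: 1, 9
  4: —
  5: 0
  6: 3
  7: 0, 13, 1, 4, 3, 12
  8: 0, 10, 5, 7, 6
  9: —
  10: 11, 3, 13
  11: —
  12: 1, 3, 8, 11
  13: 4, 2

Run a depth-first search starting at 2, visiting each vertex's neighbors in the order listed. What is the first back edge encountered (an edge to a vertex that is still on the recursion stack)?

13->2

DFS from 2 (visiting each vertex's neighbors in the order listed); mark gray on enter, black on exit:
2 gray
  10 gray
    11 gray
    11 black
    3 gray
      1 gray
      1 black
      9 gray
      9 black
    3 black
    13 gray
      4 gray
      4 black
      13→2: 2 is gray → back edge
First back edge: 13 → 2.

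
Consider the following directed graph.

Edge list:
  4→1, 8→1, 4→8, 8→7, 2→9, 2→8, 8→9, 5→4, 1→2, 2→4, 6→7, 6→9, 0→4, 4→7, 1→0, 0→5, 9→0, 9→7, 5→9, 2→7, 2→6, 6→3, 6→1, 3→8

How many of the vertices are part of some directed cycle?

9

A vertex is on a directed cycle iff it belongs to a strongly connected component of size ≥ 2 (or has a self-loop).
The vertices on cycles are {0, 1, 2, 3, 4, 5, 6, 8, 9} — 9 in total.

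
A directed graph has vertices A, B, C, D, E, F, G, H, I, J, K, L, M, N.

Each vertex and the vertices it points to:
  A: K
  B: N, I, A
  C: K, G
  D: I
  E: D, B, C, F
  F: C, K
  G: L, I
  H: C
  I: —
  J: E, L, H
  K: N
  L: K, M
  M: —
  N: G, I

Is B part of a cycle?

B lies on a cycle iff there is a path from B back to itself.
Exploring from B, it never reaches itself; equivalently, its strongly connected component is a singleton.

No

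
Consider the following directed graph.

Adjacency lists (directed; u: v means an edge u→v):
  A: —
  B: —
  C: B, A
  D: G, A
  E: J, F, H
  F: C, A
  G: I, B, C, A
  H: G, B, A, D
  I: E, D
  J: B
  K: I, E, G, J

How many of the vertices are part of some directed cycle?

A vertex is on a directed cycle iff it belongs to a strongly connected component of size ≥ 2 (or has a self-loop).
The vertices on cycles are {D, E, G, H, I} — 5 in total.

5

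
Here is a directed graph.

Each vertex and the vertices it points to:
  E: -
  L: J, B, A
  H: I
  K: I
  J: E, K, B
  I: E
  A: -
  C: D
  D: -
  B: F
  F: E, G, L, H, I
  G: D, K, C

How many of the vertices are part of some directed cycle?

A vertex is on a directed cycle iff it belongs to a strongly connected component of size ≥ 2 (or has a self-loop).
The vertices on cycles are {B, F, J, L} — 4 in total.

4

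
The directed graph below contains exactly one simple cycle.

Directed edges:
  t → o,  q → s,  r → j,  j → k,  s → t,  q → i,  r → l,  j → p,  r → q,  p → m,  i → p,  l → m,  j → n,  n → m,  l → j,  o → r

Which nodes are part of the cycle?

o, q, r, s, t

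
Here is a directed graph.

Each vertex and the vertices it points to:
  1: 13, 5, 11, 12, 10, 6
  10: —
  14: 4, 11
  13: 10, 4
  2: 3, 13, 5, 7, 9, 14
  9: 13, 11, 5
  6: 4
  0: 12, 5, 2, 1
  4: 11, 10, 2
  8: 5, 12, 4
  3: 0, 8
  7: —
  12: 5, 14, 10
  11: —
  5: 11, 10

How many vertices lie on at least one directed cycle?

11

A vertex is on a directed cycle iff it belongs to a strongly connected component of size ≥ 2 (or has a self-loop).
The vertices on cycles are {0, 1, 2, 3, 4, 6, 8, 9, 12, 13, 14} — 11 in total.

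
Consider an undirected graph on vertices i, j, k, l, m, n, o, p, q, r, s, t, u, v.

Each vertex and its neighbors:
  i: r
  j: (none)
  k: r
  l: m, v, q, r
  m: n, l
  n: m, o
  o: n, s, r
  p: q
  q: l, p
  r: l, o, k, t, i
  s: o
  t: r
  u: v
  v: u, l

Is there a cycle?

Yes

DFS, tracking each vertex's parent; an edge to a visited non-parent vertex closes a cycle.
Start from o:
visit o (parent –)
  visit n (parent o)
    visit m (parent n)
      m–n: parent, skip
      visit l (parent m)
        l–m: parent, skip
        visit v (parent l)
          visit u (parent v)
            u–v: parent, skip
          v–l: parent, skip
        visit q (parent l)
          q–l: parent, skip
          visit p (parent q)
            p–q: parent, skip
        visit r (parent l)
          r–l: parent, skip
          r–o: o visited and ≠ parent → cycle
Cycle: o – n – m – l – r – o.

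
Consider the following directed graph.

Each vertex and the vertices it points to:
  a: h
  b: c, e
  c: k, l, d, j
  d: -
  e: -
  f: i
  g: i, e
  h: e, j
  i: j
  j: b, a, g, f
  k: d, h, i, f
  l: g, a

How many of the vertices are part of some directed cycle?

A vertex is on a directed cycle iff it belongs to a strongly connected component of size ≥ 2 (or has a self-loop).
The vertices on cycles are {a, b, c, f, g, h, i, j, k, l} — 10 in total.

10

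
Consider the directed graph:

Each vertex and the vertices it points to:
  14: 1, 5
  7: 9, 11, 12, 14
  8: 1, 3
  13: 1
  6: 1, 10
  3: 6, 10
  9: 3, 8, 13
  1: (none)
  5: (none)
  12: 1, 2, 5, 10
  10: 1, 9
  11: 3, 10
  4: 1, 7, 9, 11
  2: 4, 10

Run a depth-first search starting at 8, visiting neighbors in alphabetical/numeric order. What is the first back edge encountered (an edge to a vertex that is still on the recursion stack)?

DFS from 8 (visiting neighbors in alphabetical/numeric order); mark gray on enter, black on exit:
8 gray
  1 gray
  1 black
  3 gray
    6 gray
      6→1: 1 black — skip
      10 gray
        10→1: 1 black — skip
        9 gray
          9→3: 3 is gray → back edge
First back edge: 9 → 3.

9→3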